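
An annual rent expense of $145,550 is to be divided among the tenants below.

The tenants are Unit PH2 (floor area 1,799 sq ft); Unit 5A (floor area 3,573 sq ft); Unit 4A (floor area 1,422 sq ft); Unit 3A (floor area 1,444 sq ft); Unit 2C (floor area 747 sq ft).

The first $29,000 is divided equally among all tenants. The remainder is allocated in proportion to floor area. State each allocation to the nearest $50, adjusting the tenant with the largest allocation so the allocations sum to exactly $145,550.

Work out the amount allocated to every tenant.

First tranche $29,000 split equally: $5,800 each.
Remainder $116,550 by floor area (total 8,985): Unit PH2 23,335.94 → $23,350; Unit 5A 46,347.60 → $46,350; Unit 4A 18,445.64 → $18,450; Unit 3A 18,731.02 → $18,750; Unit 2C 9,689.80 → $9,700.
Rounding difference −$50 on remainder applied to Unit 5A.
Totals: Unit PH2 $5,800 + $23,350 = $29,150; Unit 5A $5,800 + $46,300 = $52,100; Unit 4A $5,800 + $18,450 = $24,250; Unit 3A $5,800 + $18,750 = $24,550; Unit 2C $5,800 + $9,700 = $15,500.

Unit PH2: $29,150; Unit 5A: $52,100; Unit 4A: $24,250; Unit 3A: $24,550; Unit 2C: $15,500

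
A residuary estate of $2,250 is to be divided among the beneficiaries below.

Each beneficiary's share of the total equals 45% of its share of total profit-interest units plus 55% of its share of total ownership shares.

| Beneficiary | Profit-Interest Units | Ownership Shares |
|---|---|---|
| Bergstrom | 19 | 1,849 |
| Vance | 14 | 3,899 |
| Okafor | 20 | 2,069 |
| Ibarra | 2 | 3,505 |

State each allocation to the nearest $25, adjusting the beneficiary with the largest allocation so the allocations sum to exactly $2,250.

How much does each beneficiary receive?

Bergstrom: $550 · Vance: $675 · Okafor: $600 · Ibarra: $425

Profit-interest units total 55; ownership shares total 11,322.
Blended shares (45% profit-interest units + 55% ownership shares): Bergstrom 0.2453; Vance 0.3040; Okafor 0.2641; Ibarra 0.1866.
Pro-rata amounts: Bergstrom 551.87; Vance 683.89; Okafor 594.32; Ibarra 419.92.
Rounded to nearest $25: Bergstrom $550; Vance $675; Okafor $600; Ibarra $425. Sum = $2,250.
Sum already equals the total — no adjustment.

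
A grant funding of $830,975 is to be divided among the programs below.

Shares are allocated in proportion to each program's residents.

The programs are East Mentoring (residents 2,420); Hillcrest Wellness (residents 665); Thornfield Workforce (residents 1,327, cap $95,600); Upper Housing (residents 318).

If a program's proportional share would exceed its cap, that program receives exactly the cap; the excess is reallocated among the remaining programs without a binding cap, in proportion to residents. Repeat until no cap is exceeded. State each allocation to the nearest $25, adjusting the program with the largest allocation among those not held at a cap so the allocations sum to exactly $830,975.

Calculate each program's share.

Combined residents = 4,730.
Pro-rata shares before constraints: East Mentoring 425,150.00; Hillcrest Wellness 116,828.41; Thornfield Workforce 233,129.77; Upper Housing 55,866.82.
Held at cap: Thornfield Workforce ($95,600); residual $735,375 reallocated over remaining residents 3,403.
Redistributed shares: East Mentoring 522,952.54 → $522,950; Hillcrest Wellness 143,703.90 → $143,700; Upper Housing 68,718.56 → $68,725.

East Mentoring: $522,950 | Hillcrest Wellness: $143,700 | Thornfield Workforce: $95,600 | Upper Housing: $68,725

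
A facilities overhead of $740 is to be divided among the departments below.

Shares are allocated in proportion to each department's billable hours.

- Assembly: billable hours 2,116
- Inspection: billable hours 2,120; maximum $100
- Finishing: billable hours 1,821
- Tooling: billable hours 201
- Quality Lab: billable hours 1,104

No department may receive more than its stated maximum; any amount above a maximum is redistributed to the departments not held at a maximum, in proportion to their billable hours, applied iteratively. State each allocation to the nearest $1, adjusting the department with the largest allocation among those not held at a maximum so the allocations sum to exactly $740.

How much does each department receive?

Assembly: $258 | Inspection: $100 | Finishing: $222 | Tooling: $25 | Quality Lab: $135

Sum of billable hours: 7,362.
Pro-rata shares before constraints: Assembly 212.69; Inspection 213.09; Finishing 183.04; Tooling 20.20; Quality Lab 110.97.
Capped: Inspection ($100); remaining pool $640 reallocated over remaining billable hours 5,242.
Remaining shares: Assembly 258.34 → $258; Finishing 222.33 → $222; Tooling 24.54 → $25; Quality Lab 134.79 → $135.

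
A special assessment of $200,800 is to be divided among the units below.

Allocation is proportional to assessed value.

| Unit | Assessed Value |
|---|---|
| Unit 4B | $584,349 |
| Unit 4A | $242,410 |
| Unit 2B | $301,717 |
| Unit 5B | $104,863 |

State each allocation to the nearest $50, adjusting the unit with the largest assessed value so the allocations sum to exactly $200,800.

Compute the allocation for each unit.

Unit 4B: $95,200 | Unit 4A: $39,450 | Unit 2B: $49,100 | Unit 5B: $17,050

Combined assessed value = 1,233,339.
Unrounded shares: Unit 4B 584,349/1,233,339 × $200,800 = 95,137.90; Unit 4A 242,410/1,233,339 × $200,800 = 39,466.79; Unit 2B 301,717/1,233,339 × $200,800 = 49,122.56; Unit 5B 104,863/1,233,339 × $200,800 = 17,072.75.
After rounding ($50): Unit 4B $95,150; Unit 4A $39,450; Unit 2B $49,100; Unit 5B $17,050. Sum = $200,750.
Difference $200,800 − $200,750 = +$50 applied to largest assessed value (Unit 4B): Unit 4B becomes $95,200.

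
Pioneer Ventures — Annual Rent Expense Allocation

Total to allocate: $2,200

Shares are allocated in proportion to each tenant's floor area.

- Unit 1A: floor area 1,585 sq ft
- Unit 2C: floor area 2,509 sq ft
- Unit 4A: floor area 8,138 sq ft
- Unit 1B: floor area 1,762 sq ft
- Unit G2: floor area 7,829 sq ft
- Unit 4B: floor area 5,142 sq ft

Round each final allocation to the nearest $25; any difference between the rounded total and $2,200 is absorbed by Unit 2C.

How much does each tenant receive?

Unit 1A: $125 | Unit 2C: $175 | Unit 4A: $675 | Unit 1B: $150 | Unit G2: $650 | Unit 4B: $425

Sum of floor area: 26,965.
Pro-rata amounts: Unit 1A 1,585/26,965 × $2,200 = 129.32; Unit 2C 2,509/26,965 × $2,200 = 204.70; Unit 4A 8,138/26,965 × $2,200 = 663.96; Unit 1B 1,762/26,965 × $2,200 = 143.76; Unit G2 7,829/26,965 × $2,200 = 638.75; Unit 4B 5,142/26,965 × $2,200 = 419.52.
At nearest $25: Unit 1A $125; Unit 2C $200; Unit 4A $675; Unit 1B $150; Unit G2 $650; Unit 4B $425. Sum = $2,225.
Difference $2,200 − $2,225 = −$25 applied to Unit 2C: Unit 2C becomes $175.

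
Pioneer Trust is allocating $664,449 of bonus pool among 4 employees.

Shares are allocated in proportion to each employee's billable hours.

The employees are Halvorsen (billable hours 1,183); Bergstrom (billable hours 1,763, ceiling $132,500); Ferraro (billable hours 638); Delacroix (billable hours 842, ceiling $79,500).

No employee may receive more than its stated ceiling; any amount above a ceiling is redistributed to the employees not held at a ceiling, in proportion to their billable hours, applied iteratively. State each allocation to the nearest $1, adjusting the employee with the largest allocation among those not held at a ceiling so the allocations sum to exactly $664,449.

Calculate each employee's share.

Halvorsen: $293,930 · Bergstrom: $132,500 · Ferraro: $158,519 · Delacroix: $79,500

Billable hours total: 4,426.
Proportional shares (ignoring caps): Halvorsen 177,596.74; Bergstrom 264,668.68; Ferraro 95,779.14; Delacroix 126,404.44.
Capped: Bergstrom ($132,500), Delacroix ($79,500); residual $452,449 reallocated over remaining billable hours 1,821.
Remaining shares: Halvorsen 293,930.35 → $293,930; Ferraro 158,518.65 → $158,519.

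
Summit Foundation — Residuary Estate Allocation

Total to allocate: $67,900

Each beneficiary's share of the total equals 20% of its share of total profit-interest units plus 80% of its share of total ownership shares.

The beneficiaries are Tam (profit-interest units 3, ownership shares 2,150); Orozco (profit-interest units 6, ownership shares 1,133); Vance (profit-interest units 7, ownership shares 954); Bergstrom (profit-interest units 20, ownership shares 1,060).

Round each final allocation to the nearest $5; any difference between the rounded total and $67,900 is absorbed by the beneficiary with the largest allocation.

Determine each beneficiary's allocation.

Tam: $23,180; Orozco: $13,880; Vance: $12,425; Bergstrom: $18,415

Totals — profit-interest units 36, ownership shares 5,297.
Combined weights (20% profit-interest units + 80% ownership shares): Tam 0.3414; Orozco 0.2044; Vance 0.1830; Bergstrom 0.2712.
Raw shares: Tam 23,179.62; Orozco 13,882.09; Vance 12,423.69; Bergstrom 18,414.60.
At nearest $5: Tam $23,180; Orozco $13,880; Vance $12,425; Bergstrom $18,415. Sum = $67,900.
No rounding difference to absorb.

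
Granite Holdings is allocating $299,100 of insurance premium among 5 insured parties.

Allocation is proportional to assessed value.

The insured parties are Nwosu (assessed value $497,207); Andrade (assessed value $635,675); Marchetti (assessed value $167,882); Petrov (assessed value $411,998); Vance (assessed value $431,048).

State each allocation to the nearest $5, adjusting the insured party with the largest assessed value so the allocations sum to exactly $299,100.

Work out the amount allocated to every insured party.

Nwosu: $69,370 | Andrade: $88,685 | Marchetti: $23,425 | Petrov: $57,480 | Vance: $60,140

Total assessed value = 2,143,810.
Raw shares: Nwosu 497,207/2,143,810 × $299,100 = 69,369.31; Andrade 635,675/2,143,810 × $299,100 = 88,688.08; Marchetti 167,882/2,143,810 × $299,100 = 23,422.55; Petrov 411,998/2,143,810 × $299,100 = 57,481.12; Vance 431,048/2,143,810 × $299,100 = 60,138.94.
After rounding ($5): Nwosu $69,370; Andrade $88,690; Marchetti $23,425; Petrov $57,480; Vance $60,140. Sum = $299,105.
Difference $299,100 − $299,105 = −$5 applied to largest assessed value (Andrade): Andrade becomes $88,685.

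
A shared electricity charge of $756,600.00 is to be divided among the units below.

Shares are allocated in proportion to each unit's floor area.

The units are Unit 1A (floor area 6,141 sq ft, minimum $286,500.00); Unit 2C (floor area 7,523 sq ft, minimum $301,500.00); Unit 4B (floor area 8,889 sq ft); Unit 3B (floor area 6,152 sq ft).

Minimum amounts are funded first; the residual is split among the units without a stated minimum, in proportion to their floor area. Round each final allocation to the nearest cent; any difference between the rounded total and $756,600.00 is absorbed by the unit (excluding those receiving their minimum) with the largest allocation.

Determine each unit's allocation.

Guaranteed amounts: Unit 1A $286,500.00; Unit 2C $301,500.00. Balance $168,600.00.
Balance split over remaining floor area 15,041: Unit 4B 99,640.0106 → $99,640.01; Unit 3B 68,959.9894 → $68,959.99.

Unit 1A: $286,500.00 · Unit 2C: $301,500.00 · Unit 4B: $99,640.01 · Unit 3B: $68,959.99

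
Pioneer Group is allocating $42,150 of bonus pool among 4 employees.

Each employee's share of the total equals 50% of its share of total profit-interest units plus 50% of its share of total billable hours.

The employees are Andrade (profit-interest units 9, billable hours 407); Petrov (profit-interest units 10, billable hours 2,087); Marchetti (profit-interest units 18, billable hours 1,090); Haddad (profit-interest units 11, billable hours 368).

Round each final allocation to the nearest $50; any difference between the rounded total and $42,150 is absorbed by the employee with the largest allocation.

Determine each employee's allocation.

Andrade: $6,100; Petrov: $15,550; Marchetti: $13,700; Haddad: $6,800

Profit-interest units total 48; billable hours total 3,952.
Composite weights (50% profit-interest units + 50% billable hours): Andrade 0.1452; Petrov 0.3682; Marchetti 0.3254; Haddad 0.1611.
Raw shares: Andrade 6,121.99; Petrov 15,520.06; Marchetti 13,715.81; Haddad 6,792.14.
After rounding ($50): Andrade $6,100; Petrov $15,500; Marchetti $13,700; Haddad $6,800. Sum = $42,100.
Difference $42,150 − $42,100 = +$50 applied to largest allocation (Petrov): Petrov becomes $15,550.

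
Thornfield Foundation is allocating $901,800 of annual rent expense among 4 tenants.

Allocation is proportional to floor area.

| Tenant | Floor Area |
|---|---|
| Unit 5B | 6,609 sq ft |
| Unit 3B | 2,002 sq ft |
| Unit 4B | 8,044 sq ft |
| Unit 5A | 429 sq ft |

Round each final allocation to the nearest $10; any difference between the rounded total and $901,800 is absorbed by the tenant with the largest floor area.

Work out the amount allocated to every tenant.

Total floor area = 6,609 + 2,002 + 8,044 + 429 = 17,084.
Proportional shares: Unit 5B 348,864.21; Unit 3B 105,678.04; Unit 4B 424,612.46; Unit 5A 22,645.29.
After rounding ($10): Unit 5B $348,860; Unit 3B $105,680; Unit 4B $424,610; Unit 5A $22,650. Sum = $901,800.
Sum already equals the total — no adjustment.

Unit 5B: $348,860 · Unit 3B: $105,680 · Unit 4B: $424,610 · Unit 5A: $22,650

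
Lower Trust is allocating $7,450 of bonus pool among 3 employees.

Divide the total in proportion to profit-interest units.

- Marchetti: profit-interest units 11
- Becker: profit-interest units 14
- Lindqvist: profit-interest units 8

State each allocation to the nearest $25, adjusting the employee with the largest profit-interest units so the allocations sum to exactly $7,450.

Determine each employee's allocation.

Profit-interest units total: 33.
Raw shares: Marchetti 11/33 × $7,450 = 2,483.33; Becker 14/33 × $7,450 = 3,160.61; Lindqvist 8/33 × $7,450 = 1,806.06.
After rounding ($25): Marchetti $2,475; Becker $3,150; Lindqvist $1,800. Sum = $7,425.
Difference $7,450 − $7,425 = +$25 applied to largest profit-interest units (Becker): Becker becomes $3,175.

Marchetti: $2,475; Becker: $3,175; Lindqvist: $1,800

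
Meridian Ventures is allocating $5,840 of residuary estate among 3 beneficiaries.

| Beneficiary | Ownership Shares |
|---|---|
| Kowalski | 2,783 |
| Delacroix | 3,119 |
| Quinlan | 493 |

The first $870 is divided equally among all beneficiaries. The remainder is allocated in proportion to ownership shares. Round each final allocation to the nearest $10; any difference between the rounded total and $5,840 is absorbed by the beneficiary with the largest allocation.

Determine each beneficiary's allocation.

First tranche $870 split equally: $290 each.
Remainder $4,970 by ownership shares (total 6,395): Kowalski 2,162.86 → $2,160; Delacroix 2,423.99 → $2,420; Quinlan 383.14 → $380.
Rounding difference +$10 on remainder applied to Delacroix.
Totals: Kowalski $290 + $2,160 = $2,450; Delacroix $290 + $2,430 = $2,720; Quinlan $290 + $380 = $670.

Kowalski: $2,450; Delacroix: $2,720; Quinlan: $670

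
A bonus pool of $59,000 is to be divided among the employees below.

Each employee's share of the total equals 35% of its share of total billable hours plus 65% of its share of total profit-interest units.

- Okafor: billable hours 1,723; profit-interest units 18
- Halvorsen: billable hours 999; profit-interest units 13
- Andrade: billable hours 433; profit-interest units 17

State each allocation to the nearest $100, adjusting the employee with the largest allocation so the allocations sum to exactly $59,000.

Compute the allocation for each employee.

Billable hours total 3,155; profit-interest units total 48.
Blended shares (35% billable hours + 65% profit-interest units): Okafor 0.4349; Halvorsen 0.2869; Andrade 0.2782.
Pro-rata amounts: Okafor 25,658.57; Halvorsen 16,925.08; Andrade 16,416.35.
At nearest $100: Okafor $25,700; Halvorsen $16,900; Andrade $16,400. Sum = $59,000.
No rounding difference to absorb.

Okafor: $25,700 · Halvorsen: $16,900 · Andrade: $16,400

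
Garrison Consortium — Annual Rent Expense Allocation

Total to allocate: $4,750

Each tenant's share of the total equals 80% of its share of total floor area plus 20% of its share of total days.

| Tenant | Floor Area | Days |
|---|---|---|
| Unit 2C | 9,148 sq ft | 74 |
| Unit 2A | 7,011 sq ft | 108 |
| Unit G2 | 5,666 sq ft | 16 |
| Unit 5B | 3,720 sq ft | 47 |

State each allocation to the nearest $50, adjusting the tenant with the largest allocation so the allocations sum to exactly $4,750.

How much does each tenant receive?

Unit 2C: $1,650 | Unit 2A: $1,450 | Unit G2: $900 | Unit 5B: $750

Totals — floor area 25,545, days 245.
Blended shares (80% floor area + 20% days): Unit 2C 0.3469; Unit 2A 0.3077; Unit G2 0.1905; Unit 5B 0.1549.
Raw shares: Unit 2C 1,647.77; Unit 2A 1,461.71; Unit G2 904.90; Unit 5B 735.62.
Rounded to nearest $50: Unit 2C $1,650; Unit 2A $1,450; Unit G2 $900; Unit 5B $750. Sum = $4,750.
Rounded total matches; no reconciliation needed.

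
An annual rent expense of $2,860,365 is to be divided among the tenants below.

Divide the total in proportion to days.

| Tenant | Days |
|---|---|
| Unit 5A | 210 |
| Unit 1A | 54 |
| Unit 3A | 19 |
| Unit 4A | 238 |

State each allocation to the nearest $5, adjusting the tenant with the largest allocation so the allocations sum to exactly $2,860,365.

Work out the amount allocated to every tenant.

Unit 5A: $1,152,930; Unit 1A: $296,470; Unit 3A: $104,315; Unit 4A: $1,306,650

Sum of days: 521.
Proportional shares: Unit 5A 210/521 × $2,860,365 = 1,152,930.23; Unit 1A 54/521 × $2,860,365 = 296,467.77; Unit 3A 19/521 × $2,860,365 = 104,312.74; Unit 4A 238/521 × $2,860,365 = 1,306,654.26.
Rounded to nearest $5: Unit 5A $1,152,930; Unit 1A $296,470; Unit 3A $104,315; Unit 4A $1,306,655. Sum = $2,860,370.
Difference $2,860,365 − $2,860,370 = −$5 applied to largest allocation (Unit 4A): Unit 4A becomes $1,306,650.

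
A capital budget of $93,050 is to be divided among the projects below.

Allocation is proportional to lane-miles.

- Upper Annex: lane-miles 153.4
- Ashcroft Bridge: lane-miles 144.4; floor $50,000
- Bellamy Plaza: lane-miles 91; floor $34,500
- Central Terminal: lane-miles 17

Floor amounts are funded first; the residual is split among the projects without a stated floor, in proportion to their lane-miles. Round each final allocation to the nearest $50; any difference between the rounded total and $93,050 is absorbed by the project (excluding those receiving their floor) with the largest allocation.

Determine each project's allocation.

Upper Annex: $7,700 | Ashcroft Bridge: $50,000 | Bellamy Plaza: $34,500 | Central Terminal: $850

Guaranteed amounts: Ashcroft Bridge $50,000; Bellamy Plaza $34,500. Remaining pool $8,550.
Remaining pool split over remaining lane-miles 170.4: Upper Annex 7,697.01 → $7,700; Central Terminal 852.99 → $850.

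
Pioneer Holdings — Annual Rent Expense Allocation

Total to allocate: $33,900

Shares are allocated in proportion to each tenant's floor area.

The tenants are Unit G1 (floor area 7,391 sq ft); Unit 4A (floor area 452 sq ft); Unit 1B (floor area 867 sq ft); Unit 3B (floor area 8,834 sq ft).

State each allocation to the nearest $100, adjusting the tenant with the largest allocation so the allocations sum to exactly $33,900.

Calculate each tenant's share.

Sum of floor area: 17,544.
Raw shares: Unit G1 7,391/17,544 × $33,900 = 14,281.52; Unit 4A 452/17,544 × $33,900 = 873.39; Unit 1B 867/17,544 × $33,900 = 1,675.29; Unit 3B 8,834/17,544 × $33,900 = 17,069.80.
After rounding ($100): Unit G1 $14,300; Unit 4A $900; Unit 1B $1,700; Unit 3B $17,100. Sum = $34,000.
Difference $33,900 − $34,000 = −$100 applied to largest allocation (Unit 3B): Unit 3B becomes $17,000.

Unit G1: $14,300; Unit 4A: $900; Unit 1B: $1,700; Unit 3B: $17,000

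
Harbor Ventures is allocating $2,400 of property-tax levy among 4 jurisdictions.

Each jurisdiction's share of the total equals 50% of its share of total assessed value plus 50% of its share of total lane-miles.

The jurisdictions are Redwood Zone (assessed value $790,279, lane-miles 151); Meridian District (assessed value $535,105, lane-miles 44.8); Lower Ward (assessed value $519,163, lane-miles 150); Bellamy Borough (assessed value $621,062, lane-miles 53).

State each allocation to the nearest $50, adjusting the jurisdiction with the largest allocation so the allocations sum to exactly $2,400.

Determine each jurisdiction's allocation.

Totals — assessed value 2,465,609, lane-miles 398.8.
Blended shares (50% assessed value + 50% lane-miles): Redwood Zone 0.3496; Meridian District 0.1647; Lower Ward 0.2933; Bellamy Borough 0.1924.
Proportional shares: Redwood Zone 838.99; Meridian District 395.24; Lower Ward 704.03; Bellamy Borough 461.75.
After rounding ($50): Redwood Zone $850; Meridian District $400; Lower Ward $700; Bellamy Borough $450. Sum = $2,400.
Sum already equals the total — no adjustment.

Redwood Zone: $850 | Meridian District: $400 | Lower Ward: $700 | Bellamy Borough: $450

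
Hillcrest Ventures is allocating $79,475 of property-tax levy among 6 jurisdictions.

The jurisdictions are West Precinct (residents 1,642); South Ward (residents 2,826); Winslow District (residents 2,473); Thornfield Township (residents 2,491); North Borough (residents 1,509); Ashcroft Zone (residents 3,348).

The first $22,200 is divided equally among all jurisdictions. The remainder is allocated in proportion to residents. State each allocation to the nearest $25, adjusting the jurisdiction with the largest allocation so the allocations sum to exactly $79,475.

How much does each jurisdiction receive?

First tranche $22,200 split equally: $3,700 each.
Remainder $57,275 by residents (total 14,289): West Precinct 6,581.67 → $6,575; South Ward 11,327.54 → $11,325; Winslow District 9,912.60 → $9,925; Thornfield Township 9,984.75 → $9,975; North Borough 6,048.57 → $6,050; Ashcroft Zone 13,419.88 → $13,425.
Totals: West Precinct $3,700 + $6,575 = $10,275; South Ward $3,700 + $11,325 = $15,025; Winslow District $3,700 + $9,925 = $13,625; Thornfield Township $3,700 + $9,975 = $13,675; North Borough $3,700 + $6,050 = $9,750; Ashcroft Zone $3,700 + $13,425 = $17,125.

West Precinct: $10,275 · South Ward: $15,025 · Winslow District: $13,625 · Thornfield Township: $13,675 · North Borough: $9,750 · Ashcroft Zone: $17,125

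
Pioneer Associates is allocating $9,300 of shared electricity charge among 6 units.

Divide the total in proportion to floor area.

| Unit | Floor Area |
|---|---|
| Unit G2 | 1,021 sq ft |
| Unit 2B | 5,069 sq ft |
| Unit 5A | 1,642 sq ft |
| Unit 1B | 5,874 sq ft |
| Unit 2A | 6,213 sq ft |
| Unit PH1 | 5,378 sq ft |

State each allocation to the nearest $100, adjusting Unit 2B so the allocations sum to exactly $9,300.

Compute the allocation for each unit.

Unit G2: $400 · Unit 2B: $1,800 · Unit 5A: $600 · Unit 1B: $2,200 · Unit 2A: $2,300 · Unit PH1: $2,000

Sum of floor area: 25,197.
Unrounded shares: Unit G2 1,021/25,197 × $9,300 = 376.84; Unit 2B 5,069/25,197 × $9,300 = 1,870.93; Unit 5A 1,642/25,197 × $9,300 = 606.05; Unit 1B 5,874/25,197 × $9,300 = 2,168.04; Unit 2A 6,213/25,197 × $9,300 = 2,293.17; Unit PH1 5,378/25,197 × $9,300 = 1,984.97.
At nearest $100: Unit G2 $400; Unit 2B $1,900; Unit 5A $600; Unit 1B $2,200; Unit 2A $2,300; Unit PH1 $2,000. Sum = $9,400.
Difference $9,300 − $9,400 = −$100 applied to Unit 2B: Unit 2B becomes $1,800.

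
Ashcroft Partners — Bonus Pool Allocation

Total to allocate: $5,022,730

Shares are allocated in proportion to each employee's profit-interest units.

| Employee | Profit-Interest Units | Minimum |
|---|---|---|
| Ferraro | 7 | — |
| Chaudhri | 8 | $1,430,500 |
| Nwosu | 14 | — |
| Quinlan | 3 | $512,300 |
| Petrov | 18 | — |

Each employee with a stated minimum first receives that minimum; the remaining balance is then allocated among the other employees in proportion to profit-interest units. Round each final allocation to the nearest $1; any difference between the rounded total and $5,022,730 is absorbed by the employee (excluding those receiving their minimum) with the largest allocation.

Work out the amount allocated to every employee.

Minimums first: Chaudhri $1,430,500; Quinlan $512,300. Balance $3,079,930.
Balance split over remaining profit-interest units 39: Ferraro 552,807.95 → $552,808; Nwosu 1,105,615.90 → $1,105,616; Petrov 1,421,506.15 → $1,421,506.

Ferraro: $552,808; Chaudhri: $1,430,500; Nwosu: $1,105,616; Quinlan: $512,300; Petrov: $1,421,506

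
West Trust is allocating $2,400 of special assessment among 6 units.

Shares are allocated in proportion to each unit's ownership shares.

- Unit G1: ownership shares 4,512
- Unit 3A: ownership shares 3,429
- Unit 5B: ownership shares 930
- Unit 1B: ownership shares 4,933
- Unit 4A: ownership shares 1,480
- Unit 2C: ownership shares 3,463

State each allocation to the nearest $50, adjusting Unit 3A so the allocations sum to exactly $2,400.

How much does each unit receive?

Unit G1: $600 · Unit 3A: $400 · Unit 5B: $100 · Unit 1B: $650 · Unit 4A: $200 · Unit 2C: $450

Sum of ownership shares: 18,747.
Unrounded shares: Unit G1 4,512/18,747 × $2,400 = 577.63; Unit 3A 3,429/18,747 × $2,400 = 438.98; Unit 5B 930/18,747 × $2,400 = 119.06; Unit 1B 4,933/18,747 × $2,400 = 631.53; Unit 4A 1,480/18,747 × $2,400 = 189.47; Unit 2C 3,463/18,747 × $2,400 = 443.33.
After rounding ($50): Unit G1 $600; Unit 3A $450; Unit 5B $100; Unit 1B $650; Unit 4A $200; Unit 2C $450. Sum = $2,450.
Difference $2,400 − $2,450 = −$50 applied to Unit 3A: Unit 3A becomes $400.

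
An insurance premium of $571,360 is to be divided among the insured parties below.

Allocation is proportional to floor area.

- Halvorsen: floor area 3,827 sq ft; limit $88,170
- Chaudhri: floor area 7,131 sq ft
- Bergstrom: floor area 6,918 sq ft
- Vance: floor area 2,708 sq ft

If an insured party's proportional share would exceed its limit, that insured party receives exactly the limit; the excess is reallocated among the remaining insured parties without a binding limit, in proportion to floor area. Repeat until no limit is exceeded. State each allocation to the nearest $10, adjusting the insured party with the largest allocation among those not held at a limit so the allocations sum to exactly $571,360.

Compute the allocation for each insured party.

Total floor area = 20,584.
Pro-rata shares before constraints: Halvorsen 106,227.88; Chaudhri 197,938.60; Bergstrom 192,026.26; Vance 75,167.26.
Held at cap: Halvorsen ($88,170); residual $483,190 reallocated over remaining floor area 16,757.
Shares after redistribution: Chaudhri 205,623.20 → $205,620; Bergstrom 199,481.32 → $199,480; Vance 78,085.49 → $78,090.

Halvorsen: $88,170 | Chaudhri: $205,620 | Bergstrom: $199,480 | Vance: $78,090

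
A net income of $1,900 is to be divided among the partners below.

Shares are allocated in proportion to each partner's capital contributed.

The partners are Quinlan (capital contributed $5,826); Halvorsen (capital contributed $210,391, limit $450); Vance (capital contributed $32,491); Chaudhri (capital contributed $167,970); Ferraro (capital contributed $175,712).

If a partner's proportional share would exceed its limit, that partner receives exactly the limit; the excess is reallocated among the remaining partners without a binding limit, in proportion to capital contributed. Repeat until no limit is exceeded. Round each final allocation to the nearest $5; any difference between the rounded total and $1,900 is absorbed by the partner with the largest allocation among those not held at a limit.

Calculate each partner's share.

Capital contributed total: 592,390.
Unconstrained shares: Quinlan 18.69; Halvorsen 674.80; Vance 104.21; Chaudhri 538.74; Ferraro 563.57.
Held at cap: Halvorsen ($450); balance $1,450 reallocated over remaining capital contributed 381,999.
Redistributed shares: Quinlan 22.11 → $20; Vance 123.33 → $125; Chaudhri 637.58 → $640; Ferraro 666.97 → $665.

Quinlan: $20 | Halvorsen: $450 | Vance: $125 | Chaudhri: $640 | Ferraro: $665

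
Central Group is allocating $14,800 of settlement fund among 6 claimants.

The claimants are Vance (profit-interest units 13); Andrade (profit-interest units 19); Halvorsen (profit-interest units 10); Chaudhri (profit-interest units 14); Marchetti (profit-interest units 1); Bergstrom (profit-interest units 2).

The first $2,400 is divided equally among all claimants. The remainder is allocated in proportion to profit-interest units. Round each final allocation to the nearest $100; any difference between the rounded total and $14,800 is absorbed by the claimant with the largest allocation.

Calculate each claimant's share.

Vance: $3,100; Andrade: $4,500; Halvorsen: $2,500; Chaudhri: $3,300; Marchetti: $600; Bergstrom: $800

Equal tier: $2,400 ÷ 6 = $400 apiece.
Remainder $12,400 by profit-interest units (total 59): Vance 2,732.20 → $2,700; Andrade 3,993.22 → $4,000; Halvorsen 2,101.69 → $2,100; Chaudhri 2,942.37 → $2,900; Marchetti 210.17 → $200; Bergstrom 420.34 → $400.
Rounding difference +$100 on remainder applied to Andrade.
Totals: Vance $400 + $2,700 = $3,100; Andrade $400 + $4,100 = $4,500; Halvorsen $400 + $2,100 = $2,500; Chaudhri $400 + $2,900 = $3,300; Marchetti $400 + $200 = $600; Bergstrom $400 + $400 = $800.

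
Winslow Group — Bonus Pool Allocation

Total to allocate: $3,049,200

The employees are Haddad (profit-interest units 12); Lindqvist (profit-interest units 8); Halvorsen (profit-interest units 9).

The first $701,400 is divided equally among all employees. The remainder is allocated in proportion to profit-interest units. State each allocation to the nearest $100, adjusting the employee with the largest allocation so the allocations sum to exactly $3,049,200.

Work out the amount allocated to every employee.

Haddad: $1,205,300; Lindqvist: $881,500; Halvorsen: $962,400

First tranche $701,400 split equally: $233,800 each.
Remainder $2,347,800 by profit-interest units (total 29): Haddad 971,503.45 → $971,500; Lindqvist 647,668.97 → $647,700; Halvorsen 728,627.59 → $728,600.
Totals: Haddad $233,800 + $971,500 = $1,205,300; Lindqvist $233,800 + $647,700 = $881,500; Halvorsen $233,800 + $728,600 = $962,400.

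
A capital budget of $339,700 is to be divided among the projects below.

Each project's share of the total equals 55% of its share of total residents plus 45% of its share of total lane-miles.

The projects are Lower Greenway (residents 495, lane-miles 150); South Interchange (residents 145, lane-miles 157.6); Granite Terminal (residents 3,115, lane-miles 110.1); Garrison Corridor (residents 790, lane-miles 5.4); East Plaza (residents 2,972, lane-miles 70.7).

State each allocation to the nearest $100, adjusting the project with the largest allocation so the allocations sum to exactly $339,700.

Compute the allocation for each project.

Totals — residents 7,517, lane-miles 493.8.
Composite weights (55% residents + 45% lane-miles): Lower Greenway 0.1729; South Interchange 0.1542; Granite Terminal 0.3283; Garrison Corridor 0.0627; East Plaza 0.2819.
Pro-rata amounts: Lower Greenway 58,738.52; South Interchange 52,391.99; Granite Terminal 111,506.82; Garrison Corridor 21,307.12; East Plaza 95,755.55.
At nearest $100: Lower Greenway $58,700; South Interchange $52,400; Granite Terminal $111,500; Garrison Corridor $21,300; East Plaza $95,800. Sum = $339,700.
Sum already equals the total — no adjustment.

Lower Greenway: $58,700 | South Interchange: $52,400 | Granite Terminal: $111,500 | Garrison Corridor: $21,300 | East Plaza: $95,800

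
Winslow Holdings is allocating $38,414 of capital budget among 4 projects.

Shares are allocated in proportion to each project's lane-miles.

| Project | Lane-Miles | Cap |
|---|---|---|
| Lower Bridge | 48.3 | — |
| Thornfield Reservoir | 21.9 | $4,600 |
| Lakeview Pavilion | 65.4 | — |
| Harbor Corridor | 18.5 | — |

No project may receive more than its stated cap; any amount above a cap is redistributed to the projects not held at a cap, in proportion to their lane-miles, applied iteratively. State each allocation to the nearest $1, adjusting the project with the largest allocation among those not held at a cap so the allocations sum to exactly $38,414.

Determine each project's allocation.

Lane-miles total: 154.1.
Unconstrained shares: Lower Bridge 12,040.21; Thornfield Reservoir 5,459.23; Lakeview Pavilion 16,302.89; Harbor Corridor 4,611.67.
Held at cap: Thornfield Reservoir ($4,600); balance $33,814 reallocated over remaining lane-miles 132.2.
Redistributed shares: Lower Bridge 12,354.13 → $12,354; Lakeview Pavilion 16,727.95 → $16,728; Harbor Corridor 4,731.91 → $4,732.

Lower Bridge: $12,354 | Thornfield Reservoir: $4,600 | Lakeview Pavilion: $16,728 | Harbor Corridor: $4,732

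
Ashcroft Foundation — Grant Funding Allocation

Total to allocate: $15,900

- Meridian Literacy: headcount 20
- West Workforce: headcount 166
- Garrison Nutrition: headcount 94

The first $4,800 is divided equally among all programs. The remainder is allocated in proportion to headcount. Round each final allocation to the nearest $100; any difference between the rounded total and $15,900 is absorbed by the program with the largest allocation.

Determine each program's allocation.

Equal tier: $4,800 ÷ 3 = $1,600 apiece.
Remainder $11,100 by headcount (total 280): Meridian Literacy 792.86 → $800; West Workforce 6,580.71 → $6,600; Garrison Nutrition 3,726.43 → $3,700.
Totals: Meridian Literacy $1,600 + $800 = $2,400; West Workforce $1,600 + $6,600 = $8,200; Garrison Nutrition $1,600 + $3,700 = $5,300.

Meridian Literacy: $2,400 · West Workforce: $8,200 · Garrison Nutrition: $5,300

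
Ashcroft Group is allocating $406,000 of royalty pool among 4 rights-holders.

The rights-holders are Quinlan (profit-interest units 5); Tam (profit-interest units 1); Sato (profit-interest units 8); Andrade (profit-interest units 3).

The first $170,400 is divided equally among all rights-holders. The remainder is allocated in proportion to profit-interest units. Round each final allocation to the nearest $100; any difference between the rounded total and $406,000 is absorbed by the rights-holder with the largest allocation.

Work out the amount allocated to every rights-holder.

First tranche $170,400 split equally: $42,600 each.
Remainder $235,600 by profit-interest units (total 17): Quinlan 69,294.12 → $69,300; Tam 13,858.82 → $13,900; Sato 110,870.59 → $110,900; Andrade 41,576.47 → $41,600.
Rounding difference −$100 on remainder applied to Sato.
Totals: Quinlan $42,600 + $69,300 = $111,900; Tam $42,600 + $13,900 = $56,500; Sato $42,600 + $110,800 = $153,400; Andrade $42,600 + $41,600 = $84,200.

Quinlan: $111,900 · Tam: $56,500 · Sato: $153,400 · Andrade: $84,200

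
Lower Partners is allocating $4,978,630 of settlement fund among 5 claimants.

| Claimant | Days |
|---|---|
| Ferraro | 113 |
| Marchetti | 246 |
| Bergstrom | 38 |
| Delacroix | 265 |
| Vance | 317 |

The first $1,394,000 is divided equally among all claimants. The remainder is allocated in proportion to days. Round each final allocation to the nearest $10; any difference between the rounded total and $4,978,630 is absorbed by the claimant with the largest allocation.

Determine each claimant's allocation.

First tranche $1,394,000 split equally: $278,800 each.
Remainder $3,584,630 by days (total 979): Ferraro 413,751.98 → $413,750; Marchetti 900,734.40 → $900,730; Bergstrom 139,137.83 → $139,140; Delacroix 970,303.32 → $970,300; Vance 1,160,702.46 → $1,160,700.
Rounding difference +$10 on remainder applied to Vance.
Totals: Ferraro $278,800 + $413,750 = $692,550; Marchetti $278,800 + $900,730 = $1,179,530; Bergstrom $278,800 + $139,140 = $417,940; Delacroix $278,800 + $970,300 = $1,249,100; Vance $278,800 + $1,160,710 = $1,439,510.

Ferraro: $692,550; Marchetti: $1,179,530; Bergstrom: $417,940; Delacroix: $1,249,100; Vance: $1,439,510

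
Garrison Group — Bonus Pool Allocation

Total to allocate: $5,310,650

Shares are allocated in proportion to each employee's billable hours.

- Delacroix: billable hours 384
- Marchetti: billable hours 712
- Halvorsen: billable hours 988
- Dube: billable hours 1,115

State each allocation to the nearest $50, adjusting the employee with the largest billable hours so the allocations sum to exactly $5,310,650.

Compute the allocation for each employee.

Delacroix: $637,500; Marchetti: $1,182,000; Halvorsen: $1,640,200; Dube: $1,850,950

Combined billable hours = 3,199.
Unrounded shares: Delacroix 384/3,199 × $5,310,650 = 637,477.21; Marchetti 712/3,199 × $5,310,650 = 1,181,989.00; Halvorsen 988/3,199 × $5,310,650 = 1,640,175.74; Dube 1,115/3,199 × $5,310,650 = 1,851,008.05.
At nearest $50: Delacroix $637,500; Marchetti $1,182,000; Halvorsen $1,640,200; Dube $1,851,000. Sum = $5,310,700.
Difference $5,310,650 − $5,310,700 = −$50 applied to largest billable hours (Dube): Dube becomes $1,850,950.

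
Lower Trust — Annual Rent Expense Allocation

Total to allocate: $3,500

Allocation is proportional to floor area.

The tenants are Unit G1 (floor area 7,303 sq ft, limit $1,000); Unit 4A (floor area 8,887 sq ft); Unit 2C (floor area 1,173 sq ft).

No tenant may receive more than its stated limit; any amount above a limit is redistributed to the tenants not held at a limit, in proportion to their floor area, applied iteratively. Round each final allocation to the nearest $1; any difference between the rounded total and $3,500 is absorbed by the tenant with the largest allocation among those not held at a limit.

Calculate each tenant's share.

Unit G1: $1,000; Unit 4A: $2,208; Unit 2C: $292

Sum of floor area: 17,363.
Proportional shares (ignoring caps): Unit G1 1,472.12; Unit 4A 1,791.42; Unit 2C 236.45.
Capped: Unit G1 ($1,000); balance $2,500 reallocated over remaining floor area 10,060.
Shares after redistribution: Unit 4A 2,208.499 → $2,208; Unit 2C 291.501 → $292.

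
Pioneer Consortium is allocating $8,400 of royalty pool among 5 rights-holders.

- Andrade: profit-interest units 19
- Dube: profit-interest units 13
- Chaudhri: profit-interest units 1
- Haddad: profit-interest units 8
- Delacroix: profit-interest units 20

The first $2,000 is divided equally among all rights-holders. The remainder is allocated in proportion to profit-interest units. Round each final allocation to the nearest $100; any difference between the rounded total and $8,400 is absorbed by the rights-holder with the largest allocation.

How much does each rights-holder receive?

Andrade: $2,400; Dube: $1,800; Chaudhri: $500; Haddad: $1,200; Delacroix: $2,500

Equal tier: $2,000 ÷ 5 = $400 apiece.
Remainder $6,400 by profit-interest units (total 61): Andrade 1,993.44 → $2,000; Dube 1,363.93 → $1,400; Chaudhri 104.92 → $100; Haddad 839.34 → $800; Delacroix 2,098.36 → $2,100.
Totals: Andrade $400 + $2,000 = $2,400; Dube $400 + $1,400 = $1,800; Chaudhri $400 + $100 = $500; Haddad $400 + $800 = $1,200; Delacroix $400 + $2,100 = $2,500.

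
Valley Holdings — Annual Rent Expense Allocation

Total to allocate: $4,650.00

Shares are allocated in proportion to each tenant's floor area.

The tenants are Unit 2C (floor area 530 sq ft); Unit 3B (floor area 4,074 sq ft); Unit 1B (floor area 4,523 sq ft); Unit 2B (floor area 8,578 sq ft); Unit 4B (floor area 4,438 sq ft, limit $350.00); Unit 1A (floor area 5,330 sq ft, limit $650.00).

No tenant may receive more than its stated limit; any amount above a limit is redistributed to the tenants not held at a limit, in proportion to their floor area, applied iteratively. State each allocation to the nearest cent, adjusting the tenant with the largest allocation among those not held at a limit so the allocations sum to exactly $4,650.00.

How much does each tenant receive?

Combined floor area = 27,473.
Proportional shares (ignoring caps): Unit 2C 89.7063; Unit 3B 689.5534; Unit 1B 765.5498; Unit 2B 1,451.8873; Unit 4B 751.1630; Unit 1A 902.1403.
Held at cap: Unit 4B ($350.00), Unit 1A ($650.00); balance $3,650.00 reallocated over remaining floor area 17,705.
Redistributed shares: Unit 2C 109.2629 → $109.26; Unit 3B 839.8814 → $839.88; Unit 1B 932.4456 → $932.45; Unit 2B 1,768.4101 → $1,768.41.

Unit 2C: $109.26 · Unit 3B: $839.88 · Unit 1B: $932.45 · Unit 2B: $1,768.41 · Unit 4B: $350.00 · Unit 1A: $650.00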